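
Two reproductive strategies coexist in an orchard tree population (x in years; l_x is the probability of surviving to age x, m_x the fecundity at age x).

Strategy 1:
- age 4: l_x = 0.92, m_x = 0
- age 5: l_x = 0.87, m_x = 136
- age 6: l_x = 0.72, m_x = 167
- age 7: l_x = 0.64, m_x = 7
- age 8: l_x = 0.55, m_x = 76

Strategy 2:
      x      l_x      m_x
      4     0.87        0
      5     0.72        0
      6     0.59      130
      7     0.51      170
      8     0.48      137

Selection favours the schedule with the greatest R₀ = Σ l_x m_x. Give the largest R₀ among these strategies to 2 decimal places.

Strategy 1: R₀ = 0.92×0 + 0.87×136 + 0.72×167 + 0.64×7 + 0.55×76 = 284.8400
Strategy 2: R₀ = 0.87×0 + 0.72×0 + 0.59×130 + 0.51×170 + 0.48×137 = 229.1600
Highest R₀: strategy 1 with 284.8400.

284.84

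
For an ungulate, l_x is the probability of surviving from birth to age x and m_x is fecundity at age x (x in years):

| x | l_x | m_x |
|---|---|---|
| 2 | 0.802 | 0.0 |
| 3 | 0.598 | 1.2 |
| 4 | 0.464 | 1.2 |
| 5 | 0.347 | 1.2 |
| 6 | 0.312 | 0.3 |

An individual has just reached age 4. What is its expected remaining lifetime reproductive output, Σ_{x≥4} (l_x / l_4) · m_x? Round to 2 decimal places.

2.30

l_4 = 0.464. Conditional survival from age 4 to x is l_x / l_4.
  x=4: (0.464/0.464) × 1.2 = 1.2000
  x=5: (0.347/0.464) × 1.2 = 0.8974
  x=6: (0.312/0.464) × 0.3 = 0.2017
Sum = 1.2000 + 0.8974 + 0.2017 = 2.2991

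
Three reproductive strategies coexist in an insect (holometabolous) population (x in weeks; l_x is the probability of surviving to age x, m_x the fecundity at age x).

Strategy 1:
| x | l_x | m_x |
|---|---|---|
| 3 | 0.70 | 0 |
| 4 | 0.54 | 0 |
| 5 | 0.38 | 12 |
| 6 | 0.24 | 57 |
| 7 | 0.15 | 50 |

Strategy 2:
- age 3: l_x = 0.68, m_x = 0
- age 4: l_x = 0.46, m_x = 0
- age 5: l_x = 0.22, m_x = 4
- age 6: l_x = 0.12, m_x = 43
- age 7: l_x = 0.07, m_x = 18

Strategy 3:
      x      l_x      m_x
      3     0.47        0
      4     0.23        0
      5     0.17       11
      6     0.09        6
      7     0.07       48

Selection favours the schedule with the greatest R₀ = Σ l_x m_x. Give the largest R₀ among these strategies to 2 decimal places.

25.74

Strategy 1: R₀ = 0.70×0 + 0.54×0 + 0.38×12 + 0.24×57 + 0.15×50 = 25.7400
Strategy 2: R₀ = 0.68×0 + 0.46×0 + 0.22×4 + 0.12×43 + 0.07×18 = 7.3000
Strategy 3: R₀ = 0.47×0 + 0.23×0 + 0.17×11 + 0.09×6 + 0.07×48 = 5.7700
Highest R₀: strategy 1 with 25.7400.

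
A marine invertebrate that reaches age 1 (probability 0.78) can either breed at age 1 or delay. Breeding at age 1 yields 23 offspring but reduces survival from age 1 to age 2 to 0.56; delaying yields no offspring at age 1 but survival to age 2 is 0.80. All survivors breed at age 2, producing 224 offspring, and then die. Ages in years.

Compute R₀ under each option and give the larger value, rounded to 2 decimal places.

breed at age 1: R₀ = 0.78 × (23 + 0.56 × 224) = 0.78 × 148.4400 = 115.7832
delay to age 2: R₀ = 0.78 × (0.80 × 224) = 0.78 × 179.2000 = 139.7760
Higher: delay to age 2 (139.7760).

139.78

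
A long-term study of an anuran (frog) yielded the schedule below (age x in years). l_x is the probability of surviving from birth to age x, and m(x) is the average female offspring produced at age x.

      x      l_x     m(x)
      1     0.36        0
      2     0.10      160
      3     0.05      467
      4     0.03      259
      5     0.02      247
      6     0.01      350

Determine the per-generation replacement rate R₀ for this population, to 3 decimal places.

R₀ = Σ l_x m(x):
  age 1: 0.36 × 0 = 0.0000
  age 2: 0.10 × 160 = 16.0000
  age 3: 0.05 × 467 = 23.3500
  age 4: 0.03 × 259 = 7.7700
  age 5: 0.02 × 247 = 4.9400
  age 6: 0.01 × 350 = 3.5000
R₀ = 0.0000 + 16.0000 + 23.3500 + 7.7700 + 4.9400 + 3.5000 = 55.5600

55.560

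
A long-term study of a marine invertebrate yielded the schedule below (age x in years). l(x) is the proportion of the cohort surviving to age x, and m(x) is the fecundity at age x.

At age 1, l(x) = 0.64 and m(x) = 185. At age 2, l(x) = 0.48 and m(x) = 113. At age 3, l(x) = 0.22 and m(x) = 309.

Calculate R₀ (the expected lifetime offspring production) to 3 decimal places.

R₀ = Σ l(x) m(x):
  age 1: 0.64 × 185 = 118.4000
  age 2: 0.48 × 113 = 54.2400
  age 3: 0.22 × 309 = 67.9800
R₀ = 118.4000 + 54.2400 + 67.9800 = 240.6200

240.620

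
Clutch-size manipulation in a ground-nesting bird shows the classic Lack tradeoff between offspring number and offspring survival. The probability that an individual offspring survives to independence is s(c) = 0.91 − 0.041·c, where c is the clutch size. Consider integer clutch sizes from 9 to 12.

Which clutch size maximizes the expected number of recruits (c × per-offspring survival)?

Expected recruits = c × s(c):
  c=9: 9 × 0.541 = 4.869
  c=10: 10 × 0.500 = 5.000
  c=11: 11 × 0.459 = 5.049
  c=12: 12 × 0.418 = 5.016
Maximum at c = 11 (5.049 recruits).

11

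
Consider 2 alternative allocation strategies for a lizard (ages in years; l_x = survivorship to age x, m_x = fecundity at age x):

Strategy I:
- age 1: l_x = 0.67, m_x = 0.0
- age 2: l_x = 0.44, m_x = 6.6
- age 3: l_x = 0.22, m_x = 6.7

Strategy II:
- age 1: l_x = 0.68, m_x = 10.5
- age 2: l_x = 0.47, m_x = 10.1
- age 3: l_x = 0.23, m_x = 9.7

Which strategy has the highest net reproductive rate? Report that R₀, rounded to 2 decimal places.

Strategy I: R₀ = 0.67×0.0 + 0.44×6.6 + 0.22×6.7 = 4.3780
Strategy II: R₀ = 0.68×10.5 + 0.47×10.1 + 0.23×9.7 = 14.1180
Highest R₀: strategy II with 14.1180.

14.12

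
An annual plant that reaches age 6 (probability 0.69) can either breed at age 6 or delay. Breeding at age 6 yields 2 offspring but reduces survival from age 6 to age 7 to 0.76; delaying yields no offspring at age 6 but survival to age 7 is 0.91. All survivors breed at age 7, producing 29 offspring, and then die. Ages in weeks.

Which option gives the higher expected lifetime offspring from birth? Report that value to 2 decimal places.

breed at age 6: R₀ = 0.69 × (2 + 0.76 × 29) = 0.69 × 24.0400 = 16.5876
delay to age 7: R₀ = 0.69 × (0.91 × 29) = 0.69 × 26.3900 = 18.2091
Higher: delay to age 7 (18.2091).

18.21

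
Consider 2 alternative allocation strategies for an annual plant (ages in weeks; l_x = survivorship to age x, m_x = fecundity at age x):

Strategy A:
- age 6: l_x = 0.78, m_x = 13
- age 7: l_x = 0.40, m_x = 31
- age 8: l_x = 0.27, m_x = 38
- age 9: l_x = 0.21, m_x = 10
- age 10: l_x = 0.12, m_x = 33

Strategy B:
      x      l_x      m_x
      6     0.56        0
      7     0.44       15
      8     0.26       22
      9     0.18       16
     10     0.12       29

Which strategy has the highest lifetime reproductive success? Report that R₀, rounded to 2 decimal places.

38.86

Strategy A: R₀ = 0.78×13 + 0.40×31 + 0.27×38 + 0.21×10 + 0.12×33 = 38.8600
Strategy B: R₀ = 0.56×0 + 0.44×15 + 0.26×22 + 0.18×16 + 0.12×29 = 18.6800
Highest R₀: strategy A with 38.8600.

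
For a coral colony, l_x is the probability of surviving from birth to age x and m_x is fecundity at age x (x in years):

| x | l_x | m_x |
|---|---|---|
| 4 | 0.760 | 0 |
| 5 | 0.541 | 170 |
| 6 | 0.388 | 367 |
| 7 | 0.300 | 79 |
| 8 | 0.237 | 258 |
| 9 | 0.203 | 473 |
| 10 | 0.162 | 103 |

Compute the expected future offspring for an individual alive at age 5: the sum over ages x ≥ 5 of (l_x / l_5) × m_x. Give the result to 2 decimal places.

798.37

l_5 = 0.541. Conditional survival from age 5 to x is l_x / l_5.
  x=5: (0.541/0.541) × 170 = 170.0000
  x=6: (0.388/0.541) × 367 = 263.2089
  x=7: (0.300/0.541) × 79 = 43.8078
  x=8: (0.237/0.541) × 258 = 113.0240
  x=9: (0.203/0.541) × 473 = 177.4843
  x=10: (0.162/0.541) × 103 = 30.8429
Sum = 170.0000 + 263.2089 + 43.8078 + 113.0240 + 177.4843 + 30.8429 = 798.3678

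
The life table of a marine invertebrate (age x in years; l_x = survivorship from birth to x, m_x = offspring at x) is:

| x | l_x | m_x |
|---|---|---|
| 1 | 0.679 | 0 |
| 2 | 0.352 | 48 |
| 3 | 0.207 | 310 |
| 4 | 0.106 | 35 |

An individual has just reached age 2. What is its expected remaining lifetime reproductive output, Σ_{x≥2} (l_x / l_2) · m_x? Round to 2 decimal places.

l_2 = 0.352. Conditional survival from age 2 to x is l_x / l_2.
  x=2: (0.352/0.352) × 48 = 48.0000
  x=3: (0.207/0.352) × 310 = 182.3011
  x=4: (0.106/0.352) × 35 = 10.5398
Sum = 48.0000 + 182.3011 + 10.5398 = 240.8409

240.84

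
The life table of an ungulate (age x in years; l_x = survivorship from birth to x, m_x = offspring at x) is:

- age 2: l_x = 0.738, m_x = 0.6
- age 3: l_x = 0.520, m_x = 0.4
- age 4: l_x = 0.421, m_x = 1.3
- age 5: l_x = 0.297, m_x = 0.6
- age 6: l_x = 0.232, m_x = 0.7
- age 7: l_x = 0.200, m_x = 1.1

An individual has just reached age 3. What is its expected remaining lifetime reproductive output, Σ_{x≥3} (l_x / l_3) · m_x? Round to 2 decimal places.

2.53

l_3 = 0.520. Conditional survival from age 3 to x is l_x / l_3.
  x=3: (0.520/0.520) × 0.4 = 0.4000
  x=4: (0.421/0.520) × 1.3 = 1.0525
  x=5: (0.297/0.520) × 0.6 = 0.3427
  x=6: (0.232/0.520) × 0.7 = 0.3123
  x=7: (0.200/0.520) × 1.1 = 0.4231
Sum = 0.4000 + 1.0525 + 0.3427 + 0.3123 + 0.4231 = 2.5306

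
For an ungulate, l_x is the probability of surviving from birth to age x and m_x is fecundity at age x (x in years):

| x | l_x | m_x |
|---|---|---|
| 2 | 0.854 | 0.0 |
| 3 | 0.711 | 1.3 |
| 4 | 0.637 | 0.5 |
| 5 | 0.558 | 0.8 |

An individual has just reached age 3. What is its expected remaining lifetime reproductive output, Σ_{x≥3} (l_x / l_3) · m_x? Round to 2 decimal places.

l_3 = 0.711. Conditional survival from age 3 to x is l_x / l_3.
  x=3: (0.711/0.711) × 1.3 = 1.3000
  x=4: (0.637/0.711) × 0.5 = 0.4480
  x=5: (0.558/0.711) × 0.8 = 0.6278
Sum = 1.3000 + 0.4480 + 0.6278 = 2.3758

2.38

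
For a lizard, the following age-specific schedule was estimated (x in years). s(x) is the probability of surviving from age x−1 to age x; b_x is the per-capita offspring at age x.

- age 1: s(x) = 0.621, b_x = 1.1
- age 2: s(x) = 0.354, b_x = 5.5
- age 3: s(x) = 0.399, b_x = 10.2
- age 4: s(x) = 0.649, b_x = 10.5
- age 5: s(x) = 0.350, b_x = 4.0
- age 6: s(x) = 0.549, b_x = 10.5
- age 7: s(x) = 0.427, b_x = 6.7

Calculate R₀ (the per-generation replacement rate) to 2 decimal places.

3.61

Survivorship from birth: l_x = s_1·s_2·…·s_x.
  l_1 = 0.62100
  l_2 = 0.21983
  l_3 = 0.08771
  l_4 = 0.05693
  l_5 = 0.01992
  l_6 = 0.01094
  l_7 = 0.00467
R₀ = Σ l_x b_x:
  age 1: 0.62100 × 1.1 = 0.6831
  age 2: 0.21983 × 5.5 = 1.2091
  age 3: 0.08771 × 10.2 = 0.8946
  age 4: 0.05693 × 10.5 = 0.5978
  age 5: 0.01992 × 4.0 = 0.0797
  age 6: 0.01094 × 10.5 = 0.1149
  age 7: 0.00467 × 6.7 = 0.0313
R₀ = 0.6831 + 1.2091 + 0.8946 + 0.5978 + 0.0797 + 0.1149 + 0.0313 = 3.6104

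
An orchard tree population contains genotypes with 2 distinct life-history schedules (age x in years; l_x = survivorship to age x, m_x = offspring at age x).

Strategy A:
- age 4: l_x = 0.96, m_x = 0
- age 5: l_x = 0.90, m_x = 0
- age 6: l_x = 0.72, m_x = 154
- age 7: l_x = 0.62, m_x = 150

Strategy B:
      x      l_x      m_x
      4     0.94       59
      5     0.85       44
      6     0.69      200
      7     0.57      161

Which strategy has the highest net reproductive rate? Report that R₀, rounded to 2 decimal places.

Strategy A: R₀ = 0.96×0 + 0.90×0 + 0.72×154 + 0.62×150 = 203.8800
Strategy B: R₀ = 0.94×59 + 0.85×44 + 0.69×200 + 0.57×161 = 322.6300
Highest R₀: strategy B with 322.6300.

322.63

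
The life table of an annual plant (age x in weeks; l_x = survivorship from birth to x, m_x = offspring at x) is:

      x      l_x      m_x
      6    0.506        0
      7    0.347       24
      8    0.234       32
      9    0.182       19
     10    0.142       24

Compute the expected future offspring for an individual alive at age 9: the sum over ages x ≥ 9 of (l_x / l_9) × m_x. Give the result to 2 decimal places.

37.73

l_9 = 0.182. Conditional survival from age 9 to x is l_x / l_9.
  x=9: (0.182/0.182) × 19 = 19.0000
  x=10: (0.142/0.182) × 24 = 18.7253
Sum = 19.0000 + 18.7253 = 37.7253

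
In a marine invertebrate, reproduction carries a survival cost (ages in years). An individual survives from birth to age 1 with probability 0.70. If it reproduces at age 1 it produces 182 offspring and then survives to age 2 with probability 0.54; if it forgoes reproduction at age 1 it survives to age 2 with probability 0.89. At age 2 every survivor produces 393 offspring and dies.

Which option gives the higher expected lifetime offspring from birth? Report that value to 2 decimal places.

breed at age 1: R₀ = 0.70 × (182 + 0.54 × 393) = 0.70 × 394.2200 = 275.9540
delay to age 2: R₀ = 0.70 × (0.89 × 393) = 0.70 × 349.7700 = 244.8390
Higher: breed at age 1 (275.9540).

275.95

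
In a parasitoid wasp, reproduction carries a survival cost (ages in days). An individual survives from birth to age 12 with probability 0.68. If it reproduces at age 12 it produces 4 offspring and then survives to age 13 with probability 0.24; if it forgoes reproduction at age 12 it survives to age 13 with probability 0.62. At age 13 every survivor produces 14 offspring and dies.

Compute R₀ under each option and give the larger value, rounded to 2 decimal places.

5.90

breed at age 12: R₀ = 0.68 × (4 + 0.24 × 14) = 0.68 × 7.3600 = 5.0048
delay to age 13: R₀ = 0.68 × (0.62 × 14) = 0.68 × 8.6800 = 5.9024
Higher: delay to age 13 (5.9024).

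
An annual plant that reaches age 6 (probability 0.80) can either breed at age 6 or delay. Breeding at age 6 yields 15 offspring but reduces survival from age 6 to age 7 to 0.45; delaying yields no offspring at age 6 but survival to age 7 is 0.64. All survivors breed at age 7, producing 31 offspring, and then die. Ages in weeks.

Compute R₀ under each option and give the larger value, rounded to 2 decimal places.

breed at age 6: R₀ = 0.80 × (15 + 0.45 × 31) = 0.80 × 28.9500 = 23.1600
delay to age 7: R₀ = 0.80 × (0.64 × 31) = 0.80 × 19.8400 = 15.8720
Higher: breed at age 6 (23.1600).

23.16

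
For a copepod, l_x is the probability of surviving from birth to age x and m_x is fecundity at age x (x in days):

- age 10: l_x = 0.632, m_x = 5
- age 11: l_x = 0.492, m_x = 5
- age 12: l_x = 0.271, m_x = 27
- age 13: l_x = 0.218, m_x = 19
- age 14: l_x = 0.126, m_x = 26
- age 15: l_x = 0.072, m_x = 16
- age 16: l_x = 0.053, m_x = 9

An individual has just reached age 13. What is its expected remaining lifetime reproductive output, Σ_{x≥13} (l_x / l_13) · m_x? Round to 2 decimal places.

41.50

l_13 = 0.218. Conditional survival from age 13 to x is l_x / l_13.
  x=13: (0.218/0.218) × 19 = 19.0000
  x=14: (0.126/0.218) × 26 = 15.0275
  x=15: (0.072/0.218) × 16 = 5.2844
  x=16: (0.053/0.218) × 9 = 2.1881
Sum = 19.0000 + 15.0275 + 5.2844 + 2.1881 = 41.5000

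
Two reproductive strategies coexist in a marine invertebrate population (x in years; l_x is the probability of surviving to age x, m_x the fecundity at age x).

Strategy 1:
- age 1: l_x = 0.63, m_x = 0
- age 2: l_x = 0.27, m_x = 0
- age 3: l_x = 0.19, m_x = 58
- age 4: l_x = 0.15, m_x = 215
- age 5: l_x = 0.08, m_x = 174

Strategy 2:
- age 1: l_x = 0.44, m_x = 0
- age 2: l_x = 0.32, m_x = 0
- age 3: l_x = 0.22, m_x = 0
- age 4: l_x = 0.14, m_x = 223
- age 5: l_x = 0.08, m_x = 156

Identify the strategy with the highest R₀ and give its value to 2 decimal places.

57.19

Strategy 1: R₀ = 0.63×0 + 0.27×0 + 0.19×58 + 0.15×215 + 0.08×174 = 57.1900
Strategy 2: R₀ = 0.44×0 + 0.32×0 + 0.22×0 + 0.14×223 + 0.08×156 = 43.7000
Highest R₀: strategy 1 with 57.1900.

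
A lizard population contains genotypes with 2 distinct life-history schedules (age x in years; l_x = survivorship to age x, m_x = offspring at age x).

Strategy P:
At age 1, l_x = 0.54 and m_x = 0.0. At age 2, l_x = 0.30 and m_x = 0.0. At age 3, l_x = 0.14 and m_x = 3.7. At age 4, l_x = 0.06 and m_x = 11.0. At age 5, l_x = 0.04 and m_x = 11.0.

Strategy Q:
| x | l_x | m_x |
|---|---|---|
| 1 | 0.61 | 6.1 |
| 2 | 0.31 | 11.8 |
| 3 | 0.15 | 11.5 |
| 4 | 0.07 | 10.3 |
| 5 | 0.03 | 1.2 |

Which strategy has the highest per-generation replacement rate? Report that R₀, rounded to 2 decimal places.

Strategy P: R₀ = 0.54×0.0 + 0.30×0.0 + 0.14×3.7 + 0.06×11.0 + 0.04×11.0 = 1.6180
Strategy Q: R₀ = 0.61×6.1 + 0.31×11.8 + 0.15×11.5 + 0.07×10.3 + 0.03×1.2 = 9.8610
Highest R₀: strategy Q with 9.8610.

9.86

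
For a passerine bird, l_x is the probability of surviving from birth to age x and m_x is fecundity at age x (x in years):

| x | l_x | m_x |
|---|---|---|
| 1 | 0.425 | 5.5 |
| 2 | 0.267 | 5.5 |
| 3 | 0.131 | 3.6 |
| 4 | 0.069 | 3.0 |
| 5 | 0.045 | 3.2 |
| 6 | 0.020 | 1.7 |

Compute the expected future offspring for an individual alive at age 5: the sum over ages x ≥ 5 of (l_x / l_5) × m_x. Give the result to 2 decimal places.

l_5 = 0.045. Conditional survival from age 5 to x is l_x / l_5.
  x=5: (0.045/0.045) × 3.2 = 3.2000
  x=6: (0.020/0.045) × 1.7 = 0.7556
Sum = 3.2000 + 0.7556 = 3.9556

3.96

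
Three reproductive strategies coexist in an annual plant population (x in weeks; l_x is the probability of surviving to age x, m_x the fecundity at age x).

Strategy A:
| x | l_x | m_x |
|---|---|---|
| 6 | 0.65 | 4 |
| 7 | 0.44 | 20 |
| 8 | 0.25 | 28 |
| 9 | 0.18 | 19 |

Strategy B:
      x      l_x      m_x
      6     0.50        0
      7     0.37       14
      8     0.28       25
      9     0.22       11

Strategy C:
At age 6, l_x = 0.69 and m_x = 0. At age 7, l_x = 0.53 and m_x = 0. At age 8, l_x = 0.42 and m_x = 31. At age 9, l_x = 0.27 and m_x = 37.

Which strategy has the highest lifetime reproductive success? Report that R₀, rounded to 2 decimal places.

23.01

Strategy A: R₀ = 0.65×4 + 0.44×20 + 0.25×28 + 0.18×19 = 21.8200
Strategy B: R₀ = 0.50×0 + 0.37×14 + 0.28×25 + 0.22×11 = 14.6000
Strategy C: R₀ = 0.69×0 + 0.53×0 + 0.42×31 + 0.27×37 = 23.0100
Highest R₀: strategy C with 23.0100.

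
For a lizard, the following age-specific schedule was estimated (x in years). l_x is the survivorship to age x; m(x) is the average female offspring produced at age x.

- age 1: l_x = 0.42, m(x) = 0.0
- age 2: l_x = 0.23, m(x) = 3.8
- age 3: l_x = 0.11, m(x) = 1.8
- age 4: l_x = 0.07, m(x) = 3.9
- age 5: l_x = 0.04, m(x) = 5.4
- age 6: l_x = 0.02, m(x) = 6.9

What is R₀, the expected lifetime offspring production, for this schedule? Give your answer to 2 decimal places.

1.70

R₀ = Σ l_x m(x):
  age 1: 0.42 × 0.0 = 0.0000
  age 2: 0.23 × 3.8 = 0.8740
  age 3: 0.11 × 1.8 = 0.1980
  age 4: 0.07 × 3.9 = 0.2730
  age 5: 0.04 × 5.4 = 0.2160
  age 6: 0.02 × 6.9 = 0.1380
R₀ = 0.0000 + 0.8740 + 0.1980 + 0.2730 + 0.2160 + 0.1380 = 1.6990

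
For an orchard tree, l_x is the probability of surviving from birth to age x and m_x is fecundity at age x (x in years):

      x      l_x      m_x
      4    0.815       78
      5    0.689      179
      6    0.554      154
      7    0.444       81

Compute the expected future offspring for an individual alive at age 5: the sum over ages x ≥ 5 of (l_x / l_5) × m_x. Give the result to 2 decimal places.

355.02

l_5 = 0.689. Conditional survival from age 5 to x is l_x / l_5.
  x=5: (0.689/0.689) × 179 = 179.0000
  x=6: (0.554/0.689) × 154 = 123.8258
  x=7: (0.444/0.689) × 81 = 52.1974
Sum = 179.0000 + 123.8258 + 52.1974 = 355.0232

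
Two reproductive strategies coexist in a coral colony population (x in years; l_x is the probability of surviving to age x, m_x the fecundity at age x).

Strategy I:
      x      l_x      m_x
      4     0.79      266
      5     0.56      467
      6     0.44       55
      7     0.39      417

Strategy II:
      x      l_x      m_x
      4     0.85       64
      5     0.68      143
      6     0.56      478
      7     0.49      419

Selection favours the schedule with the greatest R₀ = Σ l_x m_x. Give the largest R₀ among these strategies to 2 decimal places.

Strategy I: R₀ = 0.79×266 + 0.56×467 + 0.44×55 + 0.39×417 = 658.4900
Strategy II: R₀ = 0.85×64 + 0.68×143 + 0.56×478 + 0.49×419 = 624.6300
Highest R₀: strategy I with 658.4900.

658.49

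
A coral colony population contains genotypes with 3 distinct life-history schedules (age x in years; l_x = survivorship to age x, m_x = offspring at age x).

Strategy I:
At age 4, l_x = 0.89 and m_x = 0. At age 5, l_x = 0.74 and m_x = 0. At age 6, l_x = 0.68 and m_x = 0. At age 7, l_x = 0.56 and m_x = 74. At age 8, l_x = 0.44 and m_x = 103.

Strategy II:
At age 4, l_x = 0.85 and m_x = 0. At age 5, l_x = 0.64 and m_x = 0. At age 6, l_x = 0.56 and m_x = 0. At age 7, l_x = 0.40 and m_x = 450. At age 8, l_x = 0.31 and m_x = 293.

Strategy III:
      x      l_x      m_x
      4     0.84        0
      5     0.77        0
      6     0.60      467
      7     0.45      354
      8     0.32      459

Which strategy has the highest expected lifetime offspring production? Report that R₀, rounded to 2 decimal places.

586.38

Strategy I: R₀ = 0.89×0 + 0.74×0 + 0.68×0 + 0.56×74 + 0.44×103 = 86.7600
Strategy II: R₀ = 0.85×0 + 0.64×0 + 0.56×0 + 0.40×450 + 0.31×293 = 270.8300
Strategy III: R₀ = 0.84×0 + 0.77×0 + 0.60×467 + 0.45×354 + 0.32×459 = 586.3800
Highest R₀: strategy III with 586.3800.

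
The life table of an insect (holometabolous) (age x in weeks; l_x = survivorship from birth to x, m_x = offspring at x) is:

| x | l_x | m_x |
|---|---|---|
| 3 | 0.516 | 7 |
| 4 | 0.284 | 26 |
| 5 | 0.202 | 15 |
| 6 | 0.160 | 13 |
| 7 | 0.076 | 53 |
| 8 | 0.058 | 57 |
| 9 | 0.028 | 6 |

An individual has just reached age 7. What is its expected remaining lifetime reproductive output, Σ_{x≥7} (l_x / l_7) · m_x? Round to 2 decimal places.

l_7 = 0.076. Conditional survival from age 7 to x is l_x / l_7.
  x=7: (0.076/0.076) × 53 = 53.0000
  x=8: (0.058/0.076) × 57 = 43.5000
  x=9: (0.028/0.076) × 6 = 2.2105
Sum = 53.0000 + 43.5000 + 2.2105 = 98.7105

98.71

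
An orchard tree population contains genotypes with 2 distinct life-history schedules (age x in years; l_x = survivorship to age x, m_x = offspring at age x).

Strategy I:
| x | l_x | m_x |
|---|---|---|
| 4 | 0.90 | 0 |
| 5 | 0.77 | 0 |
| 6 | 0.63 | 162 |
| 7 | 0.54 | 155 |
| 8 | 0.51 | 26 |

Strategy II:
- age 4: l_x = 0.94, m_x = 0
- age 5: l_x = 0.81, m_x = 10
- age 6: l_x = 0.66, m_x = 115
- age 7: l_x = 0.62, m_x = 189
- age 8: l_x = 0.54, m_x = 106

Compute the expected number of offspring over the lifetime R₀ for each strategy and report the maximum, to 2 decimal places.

Strategy I: R₀ = 0.90×0 + 0.77×0 + 0.63×162 + 0.54×155 + 0.51×26 = 199.0200
Strategy II: R₀ = 0.94×0 + 0.81×10 + 0.66×115 + 0.62×189 + 0.54×106 = 258.4200
Highest R₀: strategy II with 258.4200.

258.42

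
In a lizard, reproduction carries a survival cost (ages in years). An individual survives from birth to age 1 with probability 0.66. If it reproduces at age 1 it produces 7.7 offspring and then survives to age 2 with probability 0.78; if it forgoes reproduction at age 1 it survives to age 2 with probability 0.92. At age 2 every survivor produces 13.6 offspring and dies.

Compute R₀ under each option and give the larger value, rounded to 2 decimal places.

breed at age 1: R₀ = 0.66 × (7.7 + 0.78 × 13.6) = 0.66 × 18.3080 = 12.0833
delay to age 2: R₀ = 0.66 × (0.92 × 13.6) = 0.66 × 12.5120 = 8.2579
Higher: breed at age 1 (12.0833).

12.08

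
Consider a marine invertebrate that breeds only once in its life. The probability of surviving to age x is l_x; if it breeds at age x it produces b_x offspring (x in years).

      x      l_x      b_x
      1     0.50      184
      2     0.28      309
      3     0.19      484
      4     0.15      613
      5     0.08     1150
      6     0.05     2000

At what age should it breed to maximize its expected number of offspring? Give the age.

6

Expected offspring if breeding at age x = l_x × b_x:
  age 1: 0.50 × 184 = 92.000
  age 2: 0.28 × 309 = 86.520
  age 3: 0.19 × 484 = 91.960
  age 4: 0.15 × 613 = 91.950
  age 5: 0.08 × 1150 = 92.000
  age 6: 0.05 × 2000 = 100.000
Maximum at age 6 (100.000).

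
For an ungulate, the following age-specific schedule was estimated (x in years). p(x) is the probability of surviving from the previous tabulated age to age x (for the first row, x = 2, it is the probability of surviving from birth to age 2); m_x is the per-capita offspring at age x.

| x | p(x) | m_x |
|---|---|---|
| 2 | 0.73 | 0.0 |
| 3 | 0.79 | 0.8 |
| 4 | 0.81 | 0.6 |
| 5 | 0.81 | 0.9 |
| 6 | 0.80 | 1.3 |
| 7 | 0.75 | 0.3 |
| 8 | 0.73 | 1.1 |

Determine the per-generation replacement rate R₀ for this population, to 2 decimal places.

Survivorship from birth: l_x = p_2·p_3·…·p_x.
  l_2 = 0.73000
  l_3 = 0.57670
  l_4 = 0.46713
  l_5 = 0.37837
  l_6 = 0.30270
  l_7 = 0.22702
  l_8 = 0.16573
R₀ = Σ l_x m_x:
  age 2: 0.73000 × 0.0 = 0.0000
  age 3: 0.57670 × 0.8 = 0.4614
  age 4: 0.46713 × 0.6 = 0.2803
  age 5: 0.37837 × 0.9 = 0.3405
  age 6: 0.30270 × 1.3 = 0.3935
  age 7: 0.22702 × 0.3 = 0.0681
  age 8: 0.16573 × 1.1 = 0.1823
R₀ = 0.0000 + 0.4614 + 0.2803 + 0.3405 + 0.3935 + 0.0681 + 0.1823 = 1.7261

1.73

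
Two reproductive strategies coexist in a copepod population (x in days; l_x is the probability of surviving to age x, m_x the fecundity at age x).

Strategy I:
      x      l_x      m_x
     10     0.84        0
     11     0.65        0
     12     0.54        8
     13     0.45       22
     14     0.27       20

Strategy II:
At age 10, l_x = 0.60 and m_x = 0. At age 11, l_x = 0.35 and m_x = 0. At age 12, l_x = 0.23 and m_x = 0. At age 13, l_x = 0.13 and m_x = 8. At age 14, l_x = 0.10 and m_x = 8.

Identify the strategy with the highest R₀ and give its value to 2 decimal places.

19.62

Strategy I: R₀ = 0.84×0 + 0.65×0 + 0.54×8 + 0.45×22 + 0.27×20 = 19.6200
Strategy II: R₀ = 0.60×0 + 0.35×0 + 0.23×0 + 0.13×8 + 0.10×8 = 1.8400
Highest R₀: strategy I with 19.6200.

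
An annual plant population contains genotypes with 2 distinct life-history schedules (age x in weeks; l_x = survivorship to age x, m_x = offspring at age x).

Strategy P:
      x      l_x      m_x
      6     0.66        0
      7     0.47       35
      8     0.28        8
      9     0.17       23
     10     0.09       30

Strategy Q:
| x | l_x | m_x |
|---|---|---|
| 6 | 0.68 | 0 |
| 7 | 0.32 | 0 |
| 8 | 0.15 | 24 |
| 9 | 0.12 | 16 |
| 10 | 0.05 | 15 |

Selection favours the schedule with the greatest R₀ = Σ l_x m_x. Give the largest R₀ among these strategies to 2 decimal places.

Strategy P: R₀ = 0.66×0 + 0.47×35 + 0.28×8 + 0.17×23 + 0.09×30 = 25.3000
Strategy Q: R₀ = 0.68×0 + 0.32×0 + 0.15×24 + 0.12×16 + 0.05×15 = 6.2700
Highest R₀: strategy P with 25.3000.

25.30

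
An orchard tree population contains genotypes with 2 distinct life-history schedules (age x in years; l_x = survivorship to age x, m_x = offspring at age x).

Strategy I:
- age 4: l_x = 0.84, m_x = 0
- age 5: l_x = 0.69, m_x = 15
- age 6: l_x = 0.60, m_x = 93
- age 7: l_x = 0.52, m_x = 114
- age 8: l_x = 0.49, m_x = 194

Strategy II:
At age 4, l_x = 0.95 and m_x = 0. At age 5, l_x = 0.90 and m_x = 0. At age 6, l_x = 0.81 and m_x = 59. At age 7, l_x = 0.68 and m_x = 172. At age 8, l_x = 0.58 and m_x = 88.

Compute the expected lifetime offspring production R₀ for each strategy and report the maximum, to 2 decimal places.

Strategy I: R₀ = 0.84×0 + 0.69×15 + 0.60×93 + 0.52×114 + 0.49×194 = 220.4900
Strategy II: R₀ = 0.95×0 + 0.90×0 + 0.81×59 + 0.68×172 + 0.58×88 = 215.7900
Highest R₀: strategy I with 220.4900.

220.49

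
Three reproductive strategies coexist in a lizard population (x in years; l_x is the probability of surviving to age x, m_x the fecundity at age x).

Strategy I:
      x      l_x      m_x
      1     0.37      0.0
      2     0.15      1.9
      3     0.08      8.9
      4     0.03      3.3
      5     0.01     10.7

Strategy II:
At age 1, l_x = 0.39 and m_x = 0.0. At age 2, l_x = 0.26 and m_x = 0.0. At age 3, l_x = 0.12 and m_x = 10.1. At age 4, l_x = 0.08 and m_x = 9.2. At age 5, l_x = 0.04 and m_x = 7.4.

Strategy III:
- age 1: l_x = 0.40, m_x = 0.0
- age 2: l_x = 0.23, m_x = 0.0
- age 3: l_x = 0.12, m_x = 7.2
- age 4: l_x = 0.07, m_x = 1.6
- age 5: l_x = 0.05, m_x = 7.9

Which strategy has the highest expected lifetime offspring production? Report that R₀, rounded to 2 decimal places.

Strategy I: R₀ = 0.37×0.0 + 0.15×1.9 + 0.08×8.9 + 0.03×3.3 + 0.01×10.7 = 1.2030
Strategy II: R₀ = 0.39×0.0 + 0.26×0.0 + 0.12×10.1 + 0.08×9.2 + 0.04×7.4 = 2.2440
Strategy III: R₀ = 0.40×0.0 + 0.23×0.0 + 0.12×7.2 + 0.07×1.6 + 0.05×7.9 = 1.3710
Highest R₀: strategy II with 2.2440.

2.24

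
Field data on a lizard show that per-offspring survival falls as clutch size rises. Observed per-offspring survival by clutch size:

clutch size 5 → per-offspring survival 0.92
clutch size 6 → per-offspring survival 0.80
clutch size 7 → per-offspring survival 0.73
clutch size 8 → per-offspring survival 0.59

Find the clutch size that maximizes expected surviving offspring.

Expected surviving offspring = c × s(c):
  c=5: 5 × 0.92 = 4.600
  c=6: 6 × 0.80 = 4.800
  c=7: 7 × 0.73 = 5.110
  c=8: 8 × 0.59 = 4.720
Maximum at c = 7 (5.110 surviving offspring).

7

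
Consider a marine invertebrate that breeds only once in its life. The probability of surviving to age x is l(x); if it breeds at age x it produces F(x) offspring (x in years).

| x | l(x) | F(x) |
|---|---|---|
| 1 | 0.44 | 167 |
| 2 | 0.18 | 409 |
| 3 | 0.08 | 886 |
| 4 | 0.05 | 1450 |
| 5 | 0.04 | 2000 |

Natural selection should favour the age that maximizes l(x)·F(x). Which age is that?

Expected offspring if breeding at age x = l(x) × F(x):
  age 1: 0.44 × 167 = 73.480
  age 2: 0.18 × 409 = 73.620
  age 3: 0.08 × 886 = 70.880
  age 4: 0.05 × 1450 = 72.500
  age 5: 0.04 × 2000 = 80.000
Maximum at age 5 (80.000).

5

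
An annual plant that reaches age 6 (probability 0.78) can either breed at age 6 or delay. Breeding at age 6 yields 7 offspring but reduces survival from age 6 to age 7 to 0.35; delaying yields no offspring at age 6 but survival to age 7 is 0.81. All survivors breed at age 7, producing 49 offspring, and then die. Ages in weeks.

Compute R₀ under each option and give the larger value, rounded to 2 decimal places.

30.96

breed at age 6: R₀ = 0.78 × (7 + 0.35 × 49) = 0.78 × 24.1500 = 18.8370
delay to age 7: R₀ = 0.78 × (0.81 × 49) = 0.78 × 39.6900 = 30.9582
Higher: delay to age 7 (30.9582).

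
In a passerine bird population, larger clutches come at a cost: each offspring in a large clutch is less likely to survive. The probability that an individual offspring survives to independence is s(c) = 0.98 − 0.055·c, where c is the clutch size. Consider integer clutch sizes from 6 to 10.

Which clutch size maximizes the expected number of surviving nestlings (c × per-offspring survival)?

Expected surviving nestlings = c × s(c):
  c=6: 6 × 0.650 = 3.900
  c=7: 7 × 0.595 = 4.165
  c=8: 8 × 0.540 = 4.320
  c=9: 9 × 0.485 = 4.365
  c=10: 10 × 0.430 = 4.300
Maximum at c = 9 (4.365 surviving nestlings).

9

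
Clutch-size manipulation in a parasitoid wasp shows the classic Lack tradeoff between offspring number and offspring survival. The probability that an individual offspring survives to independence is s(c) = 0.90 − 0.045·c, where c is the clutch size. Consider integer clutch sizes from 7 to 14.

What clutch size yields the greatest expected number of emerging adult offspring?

10

Expected emerging adult offspring = c × s(c):
  c=7: 7 × 0.585 = 4.095
  c=8: 8 × 0.540 = 4.320
  c=9: 9 × 0.495 = 4.455
  c=10: 10 × 0.450 = 4.500
  c=11: 11 × 0.405 = 4.455
  c=12: 12 × 0.360 = 4.320
  c=13: 13 × 0.315 = 4.095
  c=14: 14 × 0.270 = 3.780
Maximum at c = 10 (4.500 emerging adult offspring).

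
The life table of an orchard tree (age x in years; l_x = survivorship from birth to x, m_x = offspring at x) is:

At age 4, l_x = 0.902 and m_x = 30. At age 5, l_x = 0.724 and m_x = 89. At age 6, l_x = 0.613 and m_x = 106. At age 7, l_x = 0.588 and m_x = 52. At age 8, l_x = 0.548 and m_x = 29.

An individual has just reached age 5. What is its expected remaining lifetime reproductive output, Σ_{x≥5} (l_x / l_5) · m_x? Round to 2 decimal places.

242.93

l_5 = 0.724. Conditional survival from age 5 to x is l_x / l_5.
  x=5: (0.724/0.724) × 89 = 89.0000
  x=6: (0.613/0.724) × 106 = 89.7486
  x=7: (0.588/0.724) × 52 = 42.2320
  x=8: (0.548/0.724) × 29 = 21.9503
Sum = 89.0000 + 89.7486 + 42.2320 + 21.9503 = 242.9309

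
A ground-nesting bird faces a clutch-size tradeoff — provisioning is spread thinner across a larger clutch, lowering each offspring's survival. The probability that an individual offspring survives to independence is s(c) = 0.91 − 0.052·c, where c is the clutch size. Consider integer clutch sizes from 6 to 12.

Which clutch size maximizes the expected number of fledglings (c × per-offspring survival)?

9

Expected fledglings = c × s(c):
  c=6: 6 × 0.598 = 3.588
  c=7: 7 × 0.546 = 3.822
  c=8: 8 × 0.494 = 3.952
  c=9: 9 × 0.442 = 3.978
  c=10: 10 × 0.390 = 3.900
  c=11: 11 × 0.338 = 3.718
  c=12: 12 × 0.286 = 3.432
Maximum at c = 9 (3.978 fledglings).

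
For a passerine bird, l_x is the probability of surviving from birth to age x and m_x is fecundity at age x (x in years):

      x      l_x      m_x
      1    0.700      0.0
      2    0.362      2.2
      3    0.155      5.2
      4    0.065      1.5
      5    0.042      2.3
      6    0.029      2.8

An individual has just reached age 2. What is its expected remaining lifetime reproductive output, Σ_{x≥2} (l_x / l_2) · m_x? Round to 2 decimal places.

l_2 = 0.362. Conditional survival from age 2 to x is l_x / l_2.
  x=2: (0.362/0.362) × 2.2 = 2.2000
  x=3: (0.155/0.362) × 5.2 = 2.2265
  x=4: (0.065/0.362) × 1.5 = 0.2693
  x=5: (0.042/0.362) × 2.3 = 0.2669
  x=6: (0.029/0.362) × 2.8 = 0.2243
Sum = 2.2000 + 2.2265 + 0.2693 + 0.2669 + 0.2243 = 5.1870

5.19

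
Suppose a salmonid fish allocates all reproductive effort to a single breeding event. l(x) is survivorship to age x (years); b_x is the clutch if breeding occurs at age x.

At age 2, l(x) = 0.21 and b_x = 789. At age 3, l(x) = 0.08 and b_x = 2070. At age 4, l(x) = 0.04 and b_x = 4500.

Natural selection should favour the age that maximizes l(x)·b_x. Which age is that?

4

Expected offspring if breeding at age x = l(x) × b_x:
  age 2: 0.21 × 789 = 165.690
  age 3: 0.08 × 2070 = 165.600
  age 4: 0.04 × 4500 = 180.000
Maximum at age 4 (180.000).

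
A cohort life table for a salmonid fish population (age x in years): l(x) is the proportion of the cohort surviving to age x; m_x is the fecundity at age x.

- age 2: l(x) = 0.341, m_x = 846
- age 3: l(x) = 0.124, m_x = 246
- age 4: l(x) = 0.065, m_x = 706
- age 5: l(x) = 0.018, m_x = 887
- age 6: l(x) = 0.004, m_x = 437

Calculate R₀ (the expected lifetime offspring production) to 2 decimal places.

382.59

R₀ = Σ l(x) m_x:
  age 2: 0.341 × 846 = 288.4860
  age 3: 0.124 × 246 = 30.5040
  age 4: 0.065 × 706 = 45.8900
  age 5: 0.018 × 887 = 15.9660
  age 6: 0.004 × 437 = 1.7480
R₀ = 288.4860 + 30.5040 + 45.8900 + 15.9660 + 1.7480 = 382.5940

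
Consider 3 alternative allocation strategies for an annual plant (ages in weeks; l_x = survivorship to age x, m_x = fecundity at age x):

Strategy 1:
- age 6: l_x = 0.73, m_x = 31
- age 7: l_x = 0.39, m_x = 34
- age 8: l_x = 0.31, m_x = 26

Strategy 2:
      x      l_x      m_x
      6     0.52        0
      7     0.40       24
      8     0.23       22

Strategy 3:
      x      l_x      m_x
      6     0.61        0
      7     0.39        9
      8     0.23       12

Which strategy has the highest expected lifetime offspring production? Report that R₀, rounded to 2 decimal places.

43.95

Strategy 1: R₀ = 0.73×31 + 0.39×34 + 0.31×26 = 43.9500
Strategy 2: R₀ = 0.52×0 + 0.40×24 + 0.23×22 = 14.6600
Strategy 3: R₀ = 0.61×0 + 0.39×9 + 0.23×12 = 6.2700
Highest R₀: strategy 1 with 43.9500.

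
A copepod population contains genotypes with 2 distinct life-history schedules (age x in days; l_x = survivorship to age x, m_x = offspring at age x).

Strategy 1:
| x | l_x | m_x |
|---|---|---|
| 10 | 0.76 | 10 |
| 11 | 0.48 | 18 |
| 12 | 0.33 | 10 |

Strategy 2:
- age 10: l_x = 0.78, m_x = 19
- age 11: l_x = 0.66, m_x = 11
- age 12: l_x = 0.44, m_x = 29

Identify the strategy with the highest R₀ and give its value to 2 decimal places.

Strategy 1: R₀ = 0.76×10 + 0.48×18 + 0.33×10 = 19.5400
Strategy 2: R₀ = 0.78×19 + 0.66×11 + 0.44×29 = 34.8400
Highest R₀: strategy 2 with 34.8400.

34.84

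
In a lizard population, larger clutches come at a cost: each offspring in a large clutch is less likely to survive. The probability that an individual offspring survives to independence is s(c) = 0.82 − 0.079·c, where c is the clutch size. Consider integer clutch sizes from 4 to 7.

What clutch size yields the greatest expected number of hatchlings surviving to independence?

Expected hatchlings surviving to independence = c × s(c):
  c=4: 4 × 0.504 = 2.016
  c=5: 5 × 0.425 = 2.125
  c=6: 6 × 0.346 = 2.076
  c=7: 7 × 0.267 = 1.869
Maximum at c = 5 (2.125 hatchlings surviving to independence).

5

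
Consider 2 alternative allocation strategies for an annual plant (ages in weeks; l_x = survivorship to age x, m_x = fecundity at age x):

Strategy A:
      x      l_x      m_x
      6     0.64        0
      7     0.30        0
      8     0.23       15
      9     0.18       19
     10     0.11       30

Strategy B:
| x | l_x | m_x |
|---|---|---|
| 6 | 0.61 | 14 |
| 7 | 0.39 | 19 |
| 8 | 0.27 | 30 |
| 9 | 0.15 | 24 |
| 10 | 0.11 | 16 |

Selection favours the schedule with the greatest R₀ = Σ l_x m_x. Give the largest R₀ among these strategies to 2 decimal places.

29.41

Strategy A: R₀ = 0.64×0 + 0.30×0 + 0.23×15 + 0.18×19 + 0.11×30 = 10.1700
Strategy B: R₀ = 0.61×14 + 0.39×19 + 0.27×30 + 0.15×24 + 0.11×16 = 29.4100
Highest R₀: strategy B with 29.4100.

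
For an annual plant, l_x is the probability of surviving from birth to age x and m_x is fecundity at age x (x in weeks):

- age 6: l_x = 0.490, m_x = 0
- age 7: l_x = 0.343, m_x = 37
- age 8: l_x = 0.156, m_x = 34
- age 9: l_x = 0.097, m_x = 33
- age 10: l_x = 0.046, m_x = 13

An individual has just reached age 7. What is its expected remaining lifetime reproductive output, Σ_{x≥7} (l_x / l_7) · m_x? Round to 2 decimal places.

63.54

l_7 = 0.343. Conditional survival from age 7 to x is l_x / l_7.
  x=7: (0.343/0.343) × 37 = 37.0000
  x=8: (0.156/0.343) × 34 = 15.4636
  x=9: (0.097/0.343) × 33 = 9.3324
  x=10: (0.046/0.343) × 13 = 1.7434
Sum = 37.0000 + 15.4636 + 9.3324 + 1.7434 = 63.5394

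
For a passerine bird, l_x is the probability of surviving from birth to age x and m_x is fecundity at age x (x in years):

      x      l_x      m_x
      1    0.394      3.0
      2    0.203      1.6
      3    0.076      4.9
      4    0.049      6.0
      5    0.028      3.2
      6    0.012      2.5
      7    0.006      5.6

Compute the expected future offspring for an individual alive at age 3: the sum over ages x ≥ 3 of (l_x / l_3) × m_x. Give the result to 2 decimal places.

10.78

l_3 = 0.076. Conditional survival from age 3 to x is l_x / l_3.
  x=3: (0.076/0.076) × 4.9 = 4.9000
  x=4: (0.049/0.076) × 6.0 = 3.8684
  x=5: (0.028/0.076) × 3.2 = 1.1789
  x=6: (0.012/0.076) × 2.5 = 0.3947
  x=7: (0.006/0.076) × 5.6 = 0.4421
Sum = 4.9000 + 3.8684 + 1.1789 + 0.3947 + 0.4421 = 10.7842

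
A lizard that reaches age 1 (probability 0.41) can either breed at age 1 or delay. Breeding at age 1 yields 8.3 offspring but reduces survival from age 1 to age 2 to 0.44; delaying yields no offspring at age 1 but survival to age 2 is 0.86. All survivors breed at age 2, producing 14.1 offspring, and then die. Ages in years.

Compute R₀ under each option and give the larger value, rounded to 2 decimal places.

5.95

breed at age 1: R₀ = 0.41 × (8.3 + 0.44 × 14.1) = 0.41 × 14.5040 = 5.9466
delay to age 2: R₀ = 0.41 × (0.86 × 14.1) = 0.41 × 12.1260 = 4.9717
Higher: breed at age 1 (5.9466).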